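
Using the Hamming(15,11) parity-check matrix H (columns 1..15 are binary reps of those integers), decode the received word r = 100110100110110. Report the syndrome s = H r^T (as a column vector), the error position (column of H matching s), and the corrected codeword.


s = (0, 1, 0, 1)^T, error position = 5, corrected codeword c = 100100100110110

Compute s = H r^T mod 2 one row at a time:
  s_1 = 0 + 0 + 1 + 1 + 0 + 1 + 1 + 0 = 4 ≡ 0 (mod 2).
  s_2 = 1 + 1 + 0 + 1 + 0 + 1 + 1 + 0 = 5 ≡ 1 (mod 2).
  s_3 = 0 + 0 + 0 + 1 + 1 + 1 + 1 + 0 = 4 ≡ 0 (mod 2).
  s_4 = 1 + 0 + 1 + 1 + 0 + 1 + 1 + 0 = 5 ≡ 1 (mod 2).
s = (0, 1, 0, 1)^T — this equals column 5 of H (binary 0101), so error is at position 5.
Correct: flip bit 5 of r = 100110100110110 to get c = 100100100110110.


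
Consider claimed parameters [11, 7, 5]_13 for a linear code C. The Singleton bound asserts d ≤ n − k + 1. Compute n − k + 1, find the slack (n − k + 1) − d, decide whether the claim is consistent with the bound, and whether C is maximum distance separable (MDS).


Singleton RHS = n − k + 1 = 5, slack = 0, bound satisfied, MDS.

Singleton bound: d ≤ n − k + 1.
Here n = 11, k = 7, so n − k + 1 = 5.
Given d = 5, check d ≤ 5: YES.
Slack = (n − k + 1) − d = 0.
The code is MDS (slack = 0).
Description: the claimed parameters are [11, 7, 5]_13; such a code would be MDS (meets Singleton bound).


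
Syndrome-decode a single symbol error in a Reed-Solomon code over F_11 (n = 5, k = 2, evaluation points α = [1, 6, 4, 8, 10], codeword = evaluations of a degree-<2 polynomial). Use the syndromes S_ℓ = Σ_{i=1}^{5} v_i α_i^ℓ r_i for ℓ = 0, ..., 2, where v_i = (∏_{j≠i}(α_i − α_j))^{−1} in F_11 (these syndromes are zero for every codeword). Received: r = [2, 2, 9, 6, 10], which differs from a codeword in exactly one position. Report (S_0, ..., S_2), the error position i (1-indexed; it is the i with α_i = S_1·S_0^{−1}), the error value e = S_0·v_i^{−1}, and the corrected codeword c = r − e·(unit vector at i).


S = (1, 1, 1), error at position 1, error magnitude e = 10, c = [3, 2, 9, 6, 10].

Step 1: column multipliers v_i = (∏_{j≠i}(α_i − α_j))^{−1} mod 11.
  i = 1 (α = 1): (1−6)(1−4)(1−8)(1−10) = (−5)·(−3)·(−7)·(−9) = 945 ≡ 10, so v_1 = 10^{−1} = 10 (mod 11).
  i = 2 (α = 6): (6−1)(6−4)(6−8)(6−10) = 5·2·(−2)·(−4) = 80 ≡ 3, so v_2 = 3^{−1} = 4 (mod 11).
  i = 3 (α = 4): (4−1)(4−6)(4−8)(4−10) = 3·(−2)·(−4)·(−6) = −144 ≡ 10, so v_3 = 10^{−1} = 10 (mod 11).
  i = 4 (α = 8): (8−1)(8−6)(8−4)(8−10) = 7·2·4·(−2) = −112 ≡ 9, so v_4 = 9^{−1} = 5 (mod 11).
  i = 5 (α = 10): (10−1)(10−6)(10−4)(10−8) = 9·4·6·2 = 432 ≡ 3, so v_5 = 3^{−1} = 4 (mod 11).
  v = [10, 4, 10, 5, 4].
Step 2: syndromes of r = [2, 2, 9, 6, 10] (all sums mod 11).
  S_0 = Σ v_i r_i = 10·2 + 4·2 + 10·9 + 5·6 + 4·10 = 188 ≡ 1.
  S_1 = Σ v_i α_i r_i = 10·1·2 + 4·6·2 + 10·4·9 + 5·8·6 + 4·10·10 = 1068 ≡ 1.
  α_i^2 mod 11 = [1, 3, 5, 9, 1].
  S_2 = Σ v_i α_i^2 r_i = 10·1·2 + 4·3·2 + 10·5·9 + 5·9·6 + 4·1·10 = 804 ≡ 1.
  S = (1, 1, 1) ≠ 0, so r is not a codeword (an error is present).
Step 3: locate the error. For a single error e at position i, S_ℓ = v_i·e·α_i^ℓ, so α_err = S_1/S_0.
  S_0^{−1} = 1^{−1} = 1 (mod 11), so α_err = 1·1 = 1 ≡ 1 = α_1. Error position i = 1.
  Consistency check: S_2/S_1 = 1·1 = 1 ≡ 1 = α_err ✓ (single-error assumption holds).
Step 4: error magnitude e = S_0/v_1 = S_0·∏_{j≠1}(α_1 − α_j) = 1·10 = 10 ≡ 10 (mod 11).
Step 5: correct position 1: c_1 = r_1 − e = 2 − 10 ≡ 3 (mod 11). Hence c = [3, 2, 9, 6, 10].
  Check: interpolating c through the α_i gives m(x) = 1 + 2·x (degree < 2) with m(α_i) = c_i for every i, so c is indeed a codeword.


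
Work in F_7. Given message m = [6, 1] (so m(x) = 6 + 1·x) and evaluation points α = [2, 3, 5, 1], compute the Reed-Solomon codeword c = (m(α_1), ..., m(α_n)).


c = [1, 2, 4, 0]

Message polynomial: m(x) = 6 + 1·x (mod 7).
For each evaluation point α_i, compute m(α_i) mod 7:
  α_1 = 2: Horner steps 1 → 1, so m(2) = 1.
  α_2 = 3: Horner steps 1 → 2, so m(3) = 2.
  α_3 = 5: Horner steps 1 → 4, so m(5) = 4.
  α_4 = 1: Horner steps 1 → 0, so m(1) = 0.
Codeword c = [1, 2, 4, 0] ∈ F_7^4.


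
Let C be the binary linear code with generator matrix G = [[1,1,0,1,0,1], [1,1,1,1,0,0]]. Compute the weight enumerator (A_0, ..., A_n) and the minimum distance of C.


Weight distribution: A_0 = 1, A_2 = 1, A_4 = 2. Minimum distance d = 2.

Enumerate all 2^2 = 4 messages m ∈ F_2^2.
For each, compute codeword c = mG in F_2^6, then tally its weight.
  m = 00 → c = 000000, weight = 0.
  m = 10 → c = 110101, weight = 4.
  m = 01 → c = 111100, weight = 4.
  m = 11 → c = 001001, weight = 2.
Tally weights:
  weight 0: 1 codewords.
  weight 2: 1 codewords.
  weight 4: 2 codewords.
Minimum distance d = smallest w > 0 with A_w > 0 = 2.
Sanity: Σ A_w = 4 = 2^2 = 4 ✓.


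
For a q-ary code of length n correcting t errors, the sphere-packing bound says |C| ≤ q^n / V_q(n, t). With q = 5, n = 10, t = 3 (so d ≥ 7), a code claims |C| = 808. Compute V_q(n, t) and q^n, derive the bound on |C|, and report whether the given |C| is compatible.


V_q(n, t) = 8441, q^n = 9765625, Hamming bound = 1156, |C| = 808 ≤ bound (satisfied).

Step 1: Compute V_q(n, t) = Σ_{j=0}^3 C(n, j) (q−1)^j.
  j = 0: C(10,0)·(4)^0 = 1·1 = 1.
  j = 1: C(10,1)·(4)^1 = 10·4 = 40.
  j = 2: C(10,2)·(4)^2 = 45·16 = 720.
  j = 3: C(10,3)·(4)^3 = 120·64 = 7680.
  V_q(n, t) = 1 + 40 + 720 + 7680 = 8441.
Step 2: q^n = 5^10 = 9765625.
Step 3: Hamming bound ⌊q^n / V_q(n,t)⌋ = ⌊9765625/8441⌋ = 1156.
Step 4: Compare |C| = 808 to 1156: satisfied.
The claimed |C| lies below the Hamming bound.


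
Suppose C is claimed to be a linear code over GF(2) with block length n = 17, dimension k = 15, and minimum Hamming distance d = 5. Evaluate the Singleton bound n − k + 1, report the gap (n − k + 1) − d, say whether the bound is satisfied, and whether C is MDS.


Singleton RHS = n − k + 1 = 3, slack = -2, bound violated (no such code; not MDS).

Singleton bound: d ≤ n − k + 1.
Here n = 17, k = 15, so n − k + 1 = 3.
Given d = 5, check d ≤ 3: NO.
Slack = (n − k + 1) − d = -2.
The slack is negative: d = 5 exceeds n − k + 1 = 3 by 2, so the Singleton bound is violated and no linear [17, 15, 5]_2 code can exist. In particular it is not MDS (MDS requires d = n − k + 1 exactly).
Description: the claimed parameters are [17, 15, 5]_2; such a code would be impossible (violates the Singleton bound).


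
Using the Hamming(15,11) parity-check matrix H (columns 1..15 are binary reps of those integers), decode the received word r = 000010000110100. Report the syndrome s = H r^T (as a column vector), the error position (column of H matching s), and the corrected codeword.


s = (1, 0, 0, 1)^T, error position = 9, corrected codeword c = 000010001110100

Compute s = H r^T mod 2 one row at a time:
  s_1 = 0 + 0 + 1 + 1 + 0 + 1 + 0 + 0 = 3 ≡ 1 (mod 2).
  s_2 = 0 + 1 + 0 + 0 + 0 + 1 + 0 + 0 = 2 ≡ 0 (mod 2).
  s_3 = 0 + 0 + 0 + 0 + 1 + 1 + 0 + 0 = 2 ≡ 0 (mod 2).
  s_4 = 0 + 0 + 1 + 0 + 0 + 1 + 1 + 0 = 3 ≡ 1 (mod 2).
s = (1, 0, 0, 1)^T — this equals column 9 of H (binary 1001), so error is at position 9.
Correct: flip bit 9 of r = 000010000110100 to get c = 000010001110100.


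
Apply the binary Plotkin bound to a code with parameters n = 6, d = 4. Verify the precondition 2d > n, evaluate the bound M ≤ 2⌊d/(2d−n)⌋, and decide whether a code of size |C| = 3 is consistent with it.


Plotkin bound M ≤ 4; given |C| = 3 ≤ bound (satisfied).

Check applicability: 2d = 8, n = 6.
2d − n = 2 > 0, so Plotkin applies.
Compute d/(2d−n) = 4/2 ≈ 2.0000.
⌊d/(2d−n)⌋ = 2.
Plotkin bound: M ≤ 2·2 = 4.
Given |C| = 3, check: satisfied.
This |C| is below the Plotkin bound.


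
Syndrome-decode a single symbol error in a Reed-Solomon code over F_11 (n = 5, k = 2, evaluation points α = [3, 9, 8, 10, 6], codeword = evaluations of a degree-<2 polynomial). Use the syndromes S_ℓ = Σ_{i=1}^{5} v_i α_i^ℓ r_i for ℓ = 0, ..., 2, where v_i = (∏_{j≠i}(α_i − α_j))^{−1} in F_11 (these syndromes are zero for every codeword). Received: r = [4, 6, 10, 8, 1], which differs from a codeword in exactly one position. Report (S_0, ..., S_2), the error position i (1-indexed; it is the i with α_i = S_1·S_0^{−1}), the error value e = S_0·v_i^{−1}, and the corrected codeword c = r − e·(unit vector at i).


S = (2, 7, 8), error at position 2, error magnitude e = 8, c = [4, 9, 10, 8, 1].

Step 1: column multipliers v_i = (∏_{j≠i}(α_i − α_j))^{−1} mod 11.
  i = 1 (α = 3): (3−9)(3−8)(3−10)(3−6) = (−6)·(−5)·(−7)·(−3) = 630 ≡ 3, so v_1 = 3^{−1} = 4 (mod 11).
  i = 2 (α = 9): (9−3)(9−8)(9−10)(9−6) = 6·1·(−1)·3 = −18 ≡ 4, so v_2 = 4^{−1} = 3 (mod 11).
  i = 3 (α = 8): (8−3)(8−9)(8−10)(8−6) = 5·(−1)·(−2)·2 = 20 ≡ 9, so v_3 = 9^{−1} = 5 (mod 11).
  i = 4 (α = 10): (10−3)(10−9)(10−8)(10−6) = 7·1·2·4 = 56 ≡ 1, so v_4 = 1^{−1} = 1 (mod 11).
  i = 5 (α = 6): (6−3)(6−9)(6−8)(6−10) = 3·(−3)·(−2)·(−4) = −72 ≡ 5, so v_5 = 5^{−1} = 9 (mod 11).
  v = [4, 3, 5, 1, 9].
Step 2: syndromes of r = [4, 6, 10, 8, 1] (all sums mod 11).
  S_0 = Σ v_i r_i = 4·4 + 3·6 + 5·10 + 1·8 + 9·1 = 101 ≡ 2.
  S_1 = Σ v_i α_i r_i = 4·3·4 + 3·9·6 + 5·8·10 + 1·10·8 + 9·6·1 = 744 ≡ 7.
  α_i^2 mod 11 = [9, 4, 9, 1, 3].
  S_2 = Σ v_i α_i^2 r_i = 4·9·4 + 3·4·6 + 5·9·10 + 1·1·8 + 9·3·1 = 701 ≡ 8.
  S = (2, 7, 8) ≠ 0, so r is not a codeword (an error is present).
Step 3: locate the error. For a single error e at position i, S_ℓ = v_i·e·α_i^ℓ, so α_err = S_1/S_0.
  S_0^{−1} = 2^{−1} = 6 (mod 11), so α_err = 7·6 = 42 ≡ 9 = α_2. Error position i = 2.
  Consistency check: S_2/S_1 = 8·8 = 64 ≡ 9 = α_err ✓ (single-error assumption holds).
Step 4: error magnitude e = S_0/v_2 = S_0·∏_{j≠2}(α_2 − α_j) = 2·4 = 8 ≡ 8 (mod 11).
Step 5: correct position 2: c_2 = r_2 − e = 6 − 8 ≡ 9 (mod 11). Hence c = [4, 9, 10, 8, 1].
  Check: interpolating c through the α_i gives m(x) = 7 + 10·x (degree < 2) with m(α_i) = c_i for every i, so c is indeed a codeword.


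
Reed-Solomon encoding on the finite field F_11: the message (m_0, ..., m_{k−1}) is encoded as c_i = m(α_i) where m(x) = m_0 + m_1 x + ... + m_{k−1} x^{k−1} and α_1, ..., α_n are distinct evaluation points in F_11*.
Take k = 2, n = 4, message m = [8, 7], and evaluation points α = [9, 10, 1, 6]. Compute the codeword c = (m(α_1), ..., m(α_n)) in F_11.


c = [5, 1, 4, 6]

Message polynomial: m(x) = 8 + 7·x (mod 11).
For each evaluation point α_i, compute m(α_i) mod 11:
  α_1 = 9: Horner steps 7 → 5, so m(9) = 5.
  α_2 = 10: Horner steps 7 → 1, so m(10) = 1.
  α_3 = 1: Horner steps 7 → 4, so m(1) = 4.
  α_4 = 6: Horner steps 7 → 6, so m(6) = 6.
Codeword c = [5, 1, 4, 6] ∈ F_11^4.


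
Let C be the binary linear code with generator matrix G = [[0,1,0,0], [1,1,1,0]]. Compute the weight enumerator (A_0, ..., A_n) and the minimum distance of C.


Weight distribution: A_0 = 1, A_1 = 1, A_2 = 1, A_3 = 1. Minimum distance d = 1.

Enumerate all 2^2 = 4 messages m ∈ F_2^2.
For each, compute codeword c = mG in F_2^4, then tally its weight.
  m = 00 → c = 0000, weight = 0.
  m = 10 → c = 0100, weight = 1.
  m = 01 → c = 1110, weight = 3.
  m = 11 → c = 1010, weight = 2.
Tally weights:
  weight 0: 1 codewords.
  weight 1: 1 codewords.
  weight 2: 1 codewords.
  weight 3: 1 codewords.
Minimum distance d = smallest w > 0 with A_w > 0 = 1.
Sanity: Σ A_w = 4 = 2^2 = 4 ✓.


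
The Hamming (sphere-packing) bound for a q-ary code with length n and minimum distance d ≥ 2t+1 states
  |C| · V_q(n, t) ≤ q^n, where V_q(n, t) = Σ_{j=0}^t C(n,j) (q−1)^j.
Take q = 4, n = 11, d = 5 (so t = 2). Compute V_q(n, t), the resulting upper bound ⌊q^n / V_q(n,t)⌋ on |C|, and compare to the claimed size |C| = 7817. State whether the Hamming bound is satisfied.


V_q(n, t) = 529, q^n = 4194304, Hamming bound = 7928, |C| = 7817 ≤ bound (satisfied).

Step 1: Compute V_q(n, t) = Σ_{j=0}^2 C(n, j) (q−1)^j.
  j = 0: C(11,0)·(3)^0 = 1·1 = 1.
  j = 1: C(11,1)·(3)^1 = 11·3 = 33.
  j = 2: C(11,2)·(3)^2 = 55·9 = 495.
  V_q(n, t) = 1 + 33 + 495 = 529.
Step 2: q^n = 4^11 = 4194304.
Step 3: Hamming bound ⌊q^n / V_q(n,t)⌋ = ⌊4194304/529⌋ = 7928.
Step 4: Compare |C| = 7817 to 7928: satisfied.
The claimed |C| lies below the Hamming bound.


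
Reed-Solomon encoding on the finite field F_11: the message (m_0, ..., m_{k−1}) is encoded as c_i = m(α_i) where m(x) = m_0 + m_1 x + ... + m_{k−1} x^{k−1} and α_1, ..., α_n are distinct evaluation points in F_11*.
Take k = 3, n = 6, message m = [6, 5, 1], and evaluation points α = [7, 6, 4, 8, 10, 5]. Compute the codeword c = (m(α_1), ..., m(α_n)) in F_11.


c = [2, 6, 9, 0, 2, 1]

Message polynomial: m(x) = 6 + 5·x + 1·x^2 (mod 11).
For each evaluation point α_i, compute m(α_i) mod 11:
  α_1 = 7: Horner steps 1 → 1 → 2, so m(7) = 2.
  α_2 = 6: Horner steps 1 → 0 → 6, so m(6) = 6.
  α_3 = 4: Horner steps 1 → 9 → 9, so m(4) = 9.
  α_4 = 8: Horner steps 1 → 2 → 0, so m(8) = 0.
  α_5 = 10: Horner steps 1 → 4 → 2, so m(10) = 2.
  α_6 = 5: Horner steps 1 → 10 → 1, so m(5) = 1.
Codeword c = [2, 6, 9, 0, 2, 1] ∈ F_11^6.


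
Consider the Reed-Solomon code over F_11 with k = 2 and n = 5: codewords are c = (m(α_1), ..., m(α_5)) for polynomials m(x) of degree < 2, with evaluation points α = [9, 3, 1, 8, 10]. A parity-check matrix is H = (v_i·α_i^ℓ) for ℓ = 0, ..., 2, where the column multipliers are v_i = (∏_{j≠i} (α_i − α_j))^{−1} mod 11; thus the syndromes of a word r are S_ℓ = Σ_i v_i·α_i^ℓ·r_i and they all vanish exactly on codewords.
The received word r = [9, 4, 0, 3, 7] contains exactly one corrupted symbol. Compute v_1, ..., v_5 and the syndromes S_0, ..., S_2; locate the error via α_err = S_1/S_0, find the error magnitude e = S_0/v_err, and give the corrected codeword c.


S = (10, 2, 7), error at position 1, error magnitude e = 4, c = [5, 4, 0, 3, 7].

Step 1: column multipliers v_i = (∏_{j≠i}(α_i − α_j))^{−1} mod 11.
  i = 1 (α = 9): (9−3)(9−1)(9−8)(9−10) = 6·8·1·(−1) = −48 ≡ 7, so v_1 = 7^{−1} = 8 (mod 11).
  i = 2 (α = 3): (3−9)(3−1)(3−8)(3−10) = (−6)·2·(−5)·(−7) = −420 ≡ 9, so v_2 = 9^{−1} = 5 (mod 11).
  i = 3 (α = 1): (1−9)(1−3)(1−8)(1−10) = (−8)·(−2)·(−7)·(−9) = 1008 ≡ 7, so v_3 = 7^{−1} = 8 (mod 11).
  i = 4 (α = 8): (8−9)(8−3)(8−1)(8−10) = (−1)·5·7·(−2) = 70 ≡ 4, so v_4 = 4^{−1} = 3 (mod 11).
  i = 5 (α = 10): (10−9)(10−3)(10−1)(10−8) = 1·7·9·2 = 126 ≡ 5, so v_5 = 5^{−1} = 9 (mod 11).
  v = [8, 5, 8, 3, 9].
Step 2: syndromes of r = [9, 4, 0, 3, 7] (all sums mod 11).
  S_0 = Σ v_i r_i = 8·9 + 5·4 + 8·0 + 3·3 + 9·7 = 164 ≡ 10.
  S_1 = Σ v_i α_i r_i = 8·9·9 + 5·3·4 + 8·1·0 + 3·8·3 + 9·10·7 = 1410 ≡ 2.
  α_i^2 mod 11 = [4, 9, 1, 9, 1].
  S_2 = Σ v_i α_i^2 r_i = 8·4·9 + 5·9·4 + 8·1·0 + 3·9·3 + 9·1·7 = 612 ≡ 7.
  S = (10, 2, 7) ≠ 0, so r is not a codeword (an error is present).
Step 3: locate the error. For a single error e at position i, S_ℓ = v_i·e·α_i^ℓ, so α_err = S_1/S_0.
  S_0^{−1} = 10^{−1} = 10 (mod 11), so α_err = 2·10 = 20 ≡ 9 = α_1. Error position i = 1.
  Consistency check: S_2/S_1 = 7·6 = 42 ≡ 9 = α_err ✓ (single-error assumption holds).
Step 4: error magnitude e = S_0/v_1 = S_0·∏_{j≠1}(α_1 − α_j) = 10·7 = 70 ≡ 4 (mod 11).
Step 5: correct position 1: c_1 = r_1 − e = 9 − 4 ≡ 5 (mod 11). Hence c = [5, 4, 0, 3, 7].
  Check: interpolating c through the α_i gives m(x) = 9 + 2·x (degree < 2) with m(α_i) = c_i for every i, so c is indeed a codeword.


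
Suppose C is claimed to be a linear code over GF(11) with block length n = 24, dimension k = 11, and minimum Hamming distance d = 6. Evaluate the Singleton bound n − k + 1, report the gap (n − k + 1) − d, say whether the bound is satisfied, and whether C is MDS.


Singleton RHS = n − k + 1 = 14, slack = 8, bound satisfied, not MDS.

Singleton bound: d ≤ n − k + 1.
Here n = 24, k = 11, so n − k + 1 = 14.
Given d = 6, check d ≤ 14: YES.
Slack = (n − k + 1) − d = 8.
The code is NOT MDS (slack = 8 > 0).
Description: the claimed parameters are [24, 11, 6]_11; such a code would be non-MDS.


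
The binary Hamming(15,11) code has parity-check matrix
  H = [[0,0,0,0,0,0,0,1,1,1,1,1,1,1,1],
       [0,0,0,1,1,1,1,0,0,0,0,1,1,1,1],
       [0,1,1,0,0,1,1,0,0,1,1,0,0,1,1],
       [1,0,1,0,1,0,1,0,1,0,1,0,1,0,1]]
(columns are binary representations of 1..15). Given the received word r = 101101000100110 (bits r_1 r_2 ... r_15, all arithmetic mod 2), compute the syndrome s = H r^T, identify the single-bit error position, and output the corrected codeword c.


s = (1, 0, 0, 1)^T, error position = 9, corrected codeword c = 101101001100110

Compute s = H r^T mod 2 one row at a time:
  s_1 = 0 + 0 + 1 + 0 + 0 + 1 + 1 + 0 = 3 ≡ 1 (mod 2).
  s_2 = 1 + 0 + 1 + 0 + 0 + 1 + 1 + 0 = 4 ≡ 0 (mod 2).
  s_3 = 0 + 1 + 1 + 0 + 1 + 0 + 1 + 0 = 4 ≡ 0 (mod 2).
  s_4 = 1 + 1 + 0 + 0 + 0 + 0 + 1 + 0 = 3 ≡ 1 (mod 2).
s = (1, 0, 0, 1)^T — this equals column 9 of H (binary 1001), so error is at position 9.
Correct: flip bit 9 of r = 101101000100110 to get c = 101101001100110.


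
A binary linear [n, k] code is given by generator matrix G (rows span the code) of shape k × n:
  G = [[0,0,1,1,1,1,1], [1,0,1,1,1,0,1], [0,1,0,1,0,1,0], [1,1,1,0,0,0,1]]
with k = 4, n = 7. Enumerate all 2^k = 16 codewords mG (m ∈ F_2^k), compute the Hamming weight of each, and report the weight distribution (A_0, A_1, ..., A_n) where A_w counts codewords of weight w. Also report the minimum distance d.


Weight distribution: A_0 = 1, A_2 = 3, A_3 = 4, A_4 = 3, A_5 = 4, A_6 = 1. Minimum distance d = 2.

Enumerate all 2^4 = 16 messages m ∈ F_2^4.
For each, compute codeword c = mG in F_2^7, then tally its weight.
  m = 0000 → c = 0000000, weight = 0.
  m = 1000 → c = 0011111, weight = 5.
  m = 0100 → c = 1011101, weight = 5.
  m = 1100 → c = 1000010, weight = 2.
  m = 0010 → c = 0101010, weight = 3.
  m = 1010 → c = 0110101, weight = 4.
  m = 0110 → c = 1110111, weight = 6.
  m = 1110 → c = 1101000, weight = 3.
  m = 0001 → c = 1110001, weight = 4.
  m = 1001 → c = 1101110, weight = 5.
  m = 0101 → c = 0101100, weight = 3.
  m = 1101 → c = 0110011, weight = 4.
  m = 0011 → c = 1011011, weight = 5.
  m = 1011 → c = 1000100, weight = 2.
  m = 0111 → c = 0000110, weight = 2.
  m = 1111 → c = 0011001, weight = 3.
Tally weights:
  weight 0: 1 codewords.
  weight 2: 3 codewords.
  weight 3: 4 codewords.
  weight 4: 3 codewords.
  weight 5: 4 codewords.
  weight 6: 1 codewords.
Minimum distance d = smallest w > 0 with A_w > 0 = 2.
Sanity: Σ A_w = 16 = 2^4 = 16 ✓.


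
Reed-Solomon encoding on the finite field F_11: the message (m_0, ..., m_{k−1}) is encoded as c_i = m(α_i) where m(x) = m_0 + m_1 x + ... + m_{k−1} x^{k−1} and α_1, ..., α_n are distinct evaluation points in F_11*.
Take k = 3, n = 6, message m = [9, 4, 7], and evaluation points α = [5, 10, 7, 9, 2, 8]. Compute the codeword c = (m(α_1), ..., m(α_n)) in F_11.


c = [6, 1, 6, 7, 1, 5]

Message polynomial: m(x) = 9 + 4·x + 7·x^2 (mod 11).
For each evaluation point α_i, compute m(α_i) mod 11:
  α_1 = 5: Horner steps 7 → 6 → 6, so m(5) = 6.
  α_2 = 10: Horner steps 7 → 8 → 1, so m(10) = 1.
  α_3 = 7: Horner steps 7 → 9 → 6, so m(7) = 6.
  α_4 = 9: Horner steps 7 → 1 → 7, so m(9) = 7.
  α_5 = 2: Horner steps 7 → 7 → 1, so m(2) = 1.
  α_6 = 8: Horner steps 7 → 5 → 5, so m(8) = 5.
Codeword c = [6, 1, 6, 7, 1, 5] ∈ F_11^6.


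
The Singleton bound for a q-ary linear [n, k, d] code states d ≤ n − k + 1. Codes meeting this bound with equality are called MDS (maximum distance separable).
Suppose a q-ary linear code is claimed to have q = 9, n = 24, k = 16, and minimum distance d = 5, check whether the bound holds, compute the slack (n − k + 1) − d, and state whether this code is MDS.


Singleton RHS = n − k + 1 = 9, slack = 4, bound satisfied, not MDS.

Singleton bound: d ≤ n − k + 1.
Here n = 24, k = 16, so n − k + 1 = 9.
Given d = 5, check d ≤ 9: YES.
Slack = (n − k + 1) − d = 4.
The code is NOT MDS (slack = 4 > 0).
Description: the claimed parameters are [24, 16, 5]_9; such a code would be non-MDS.


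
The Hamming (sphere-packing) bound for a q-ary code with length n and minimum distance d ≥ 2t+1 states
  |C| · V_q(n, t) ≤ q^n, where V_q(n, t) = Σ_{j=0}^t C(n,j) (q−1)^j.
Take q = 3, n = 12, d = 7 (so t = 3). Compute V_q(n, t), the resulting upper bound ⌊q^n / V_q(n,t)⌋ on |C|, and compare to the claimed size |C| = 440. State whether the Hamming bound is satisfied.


V_q(n, t) = 2049, q^n = 531441, Hamming bound = 259, |C| = 440 > bound (violated).

Step 1: Compute V_q(n, t) = Σ_{j=0}^3 C(n, j) (q−1)^j.
  j = 0: C(12,0)·(2)^0 = 1·1 = 1.
  j = 1: C(12,1)·(2)^1 = 12·2 = 24.
  j = 2: C(12,2)·(2)^2 = 66·4 = 264.
  j = 3: C(12,3)·(2)^3 = 220·8 = 1760.
  V_q(n, t) = 1 + 24 + 264 + 1760 = 2049.
Step 2: q^n = 3^12 = 531441.
Step 3: Hamming bound ⌊q^n / V_q(n,t)⌋ = ⌊531441/2049⌋ = 259.
Step 4: Compare |C| = 440 to 259: violated.
The claimed |C| lies above the Hamming bound, so no 3-ary code of length 12 with d ≥ 7 can have 440 codewords.


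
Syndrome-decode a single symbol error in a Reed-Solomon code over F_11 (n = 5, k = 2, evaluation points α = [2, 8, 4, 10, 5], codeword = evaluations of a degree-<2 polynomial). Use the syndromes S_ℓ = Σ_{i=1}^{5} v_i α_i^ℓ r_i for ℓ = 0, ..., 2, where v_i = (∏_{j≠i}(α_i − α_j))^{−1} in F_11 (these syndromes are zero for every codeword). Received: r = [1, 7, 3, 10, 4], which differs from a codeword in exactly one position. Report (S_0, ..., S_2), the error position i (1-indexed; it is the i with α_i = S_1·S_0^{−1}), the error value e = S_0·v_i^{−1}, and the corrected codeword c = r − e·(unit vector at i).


S = (8, 3, 8), error at position 4, error magnitude e = 1, c = [1, 7, 3, 9, 4].

Step 1: column multipliers v_i = (∏_{j≠i}(α_i − α_j))^{−1} mod 11.
  i = 1 (α = 2): (2−8)(2−4)(2−10)(2−5) = (−6)·(−2)·(−8)·(−3) = 288 ≡ 2, so v_1 = 2^{−1} = 6 (mod 11).
  i = 2 (α = 8): (8−2)(8−4)(8−10)(8−5) = 6·4·(−2)·3 = −144 ≡ 10, so v_2 = 10^{−1} = 10 (mod 11).
  i = 3 (α = 4): (4−2)(4−8)(4−10)(4−5) = 2·(−4)·(−6)·(−1) = −48 ≡ 7, so v_3 = 7^{−1} = 8 (mod 11).
  i = 4 (α = 10): (10−2)(10−8)(10−4)(10−5) = 8·2·6·5 = 480 ≡ 7, so v_4 = 7^{−1} = 8 (mod 11).
  i = 5 (α = 5): (5−2)(5−8)(5−4)(5−10) = 3·(−3)·1·(−5) = 45 ≡ 1, so v_5 = 1^{−1} = 1 (mod 11).
  v = [6, 10, 8, 8, 1].
Step 2: syndromes of r = [1, 7, 3, 10, 4] (all sums mod 11).
  S_0 = Σ v_i r_i = 6·1 + 10·7 + 8·3 + 8·10 + 1·4 = 184 ≡ 8.
  S_1 = Σ v_i α_i r_i = 6·2·1 + 10·8·7 + 8·4·3 + 8·10·10 + 1·5·4 = 1488 ≡ 3.
  α_i^2 mod 11 = [4, 9, 5, 1, 3].
  S_2 = Σ v_i α_i^2 r_i = 6·4·1 + 10·9·7 + 8·5·3 + 8·1·10 + 1·3·4 = 866 ≡ 8.
  S = (8, 3, 8) ≠ 0, so r is not a codeword (an error is present).
Step 3: locate the error. For a single error e at position i, S_ℓ = v_i·e·α_i^ℓ, so α_err = S_1/S_0.
  S_0^{−1} = 8^{−1} = 7 (mod 11), so α_err = 3·7 = 21 ≡ 10 = α_4. Error position i = 4.
  Consistency check: S_2/S_1 = 8·4 = 32 ≡ 10 = α_err ✓ (single-error assumption holds).
Step 4: error magnitude e = S_0/v_4 = S_0·∏_{j≠4}(α_4 − α_j) = 8·7 = 56 ≡ 1 (mod 11).
Step 5: correct position 4: c_4 = r_4 − e = 10 − 1 ≡ 9 (mod 11). Hence c = [1, 7, 3, 9, 4].
  Check: interpolating c through the α_i gives m(x) = 10 + 1·x (degree < 2) with m(α_i) = c_i for every i, so c is indeed a codeword.


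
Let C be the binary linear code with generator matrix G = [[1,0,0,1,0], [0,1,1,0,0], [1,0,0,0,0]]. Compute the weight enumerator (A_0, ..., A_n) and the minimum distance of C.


Weight distribution: A_0 = 1, A_1 = 2, A_2 = 2, A_3 = 2, A_4 = 1. Minimum distance d = 1.

Enumerate all 2^3 = 8 messages m ∈ F_2^3.
For each, compute codeword c = mG in F_2^5, then tally its weight.
  m = 000 → c = 00000, weight = 0.
  m = 100 → c = 10010, weight = 2.
  m = 010 → c = 01100, weight = 2.
  m = 110 → c = 11110, weight = 4.
  m = 001 → c = 10000, weight = 1.
  m = 101 → c = 00010, weight = 1.
  m = 011 → c = 11100, weight = 3.
  m = 111 → c = 01110, weight = 3.
Tally weights:
  weight 0: 1 codewords.
  weight 1: 2 codewords.
  weight 2: 2 codewords.
  weight 3: 2 codewords.
  weight 4: 1 codewords.
Minimum distance d = smallest w > 0 with A_w > 0 = 1.
Sanity: Σ A_w = 8 = 2^3 = 8 ✓.


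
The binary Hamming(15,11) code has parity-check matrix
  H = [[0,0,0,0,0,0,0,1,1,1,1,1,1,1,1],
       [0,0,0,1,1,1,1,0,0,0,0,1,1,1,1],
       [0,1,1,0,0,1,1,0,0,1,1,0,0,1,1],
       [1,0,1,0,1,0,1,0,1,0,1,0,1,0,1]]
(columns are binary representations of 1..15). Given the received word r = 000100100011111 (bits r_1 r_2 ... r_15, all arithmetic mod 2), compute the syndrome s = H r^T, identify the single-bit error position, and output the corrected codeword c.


s = (1, 0, 0, 0)^T, error position = 8, corrected codeword c = 000100110011111

Compute s = H r^T mod 2 one row at a time:
  s_1 = 0 + 0 + 0 + 1 + 1 + 1 + 1 + 1 = 5 ≡ 1 (mod 2).
  s_2 = 1 + 0 + 0 + 1 + 1 + 1 + 1 + 1 = 6 ≡ 0 (mod 2).
  s_3 = 0 + 0 + 0 + 1 + 0 + 1 + 1 + 1 = 4 ≡ 0 (mod 2).
  s_4 = 0 + 0 + 0 + 1 + 0 + 1 + 1 + 1 = 4 ≡ 0 (mod 2).
s = (1, 0, 0, 0)^T — this equals column 8 of H (binary 1000), so error is at position 8.
Correct: flip bit 8 of r = 000100100011111 to get c = 000100110011111.


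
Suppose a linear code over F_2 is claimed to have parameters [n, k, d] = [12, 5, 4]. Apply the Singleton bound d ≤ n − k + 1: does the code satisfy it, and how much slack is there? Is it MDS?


Singleton RHS = n − k + 1 = 8, slack = 4, bound satisfied, not MDS.

Singleton bound: d ≤ n − k + 1.
Here n = 12, k = 5, so n − k + 1 = 8.
Given d = 4, check d ≤ 8: YES.
Slack = (n − k + 1) − d = 4.
The code is NOT MDS (slack = 4 > 0).
Description: the claimed parameters are [12, 5, 4]_2; such a code would be non-MDS.


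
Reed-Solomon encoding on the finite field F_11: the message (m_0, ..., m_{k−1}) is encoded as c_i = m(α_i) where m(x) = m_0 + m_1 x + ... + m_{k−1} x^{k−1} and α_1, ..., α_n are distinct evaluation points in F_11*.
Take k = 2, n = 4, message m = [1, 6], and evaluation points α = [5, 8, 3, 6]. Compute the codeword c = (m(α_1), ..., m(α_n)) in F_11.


c = [9, 5, 8, 4]

Message polynomial: m(x) = 1 + 6·x (mod 11).
For each evaluation point α_i, compute m(α_i) mod 11:
  α_1 = 5: Horner steps 6 → 9, so m(5) = 9.
  α_2 = 8: Horner steps 6 → 5, so m(8) = 5.
  α_3 = 3: Horner steps 6 → 8, so m(3) = 8.
  α_4 = 6: Horner steps 6 → 4, so m(6) = 4.
Codeword c = [9, 5, 8, 4] ∈ F_11^4.


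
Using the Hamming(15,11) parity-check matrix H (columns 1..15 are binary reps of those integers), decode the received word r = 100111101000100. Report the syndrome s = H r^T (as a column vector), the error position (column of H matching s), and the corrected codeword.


s = (0, 1, 0, 1)^T, error position = 5, corrected codeword c = 100101101000100

Compute s = H r^T mod 2 one row at a time:
  s_1 = 0 + 1 + 0 + 0 + 0 + 1 + 0 + 0 = 2 ≡ 0 (mod 2).
  s_2 = 1 + 1 + 1 + 1 + 0 + 1 + 0 + 0 = 5 ≡ 1 (mod 2).
  s_3 = 0 + 0 + 1 + 1 + 0 + 0 + 0 + 0 = 2 ≡ 0 (mod 2).
  s_4 = 1 + 0 + 1 + 1 + 1 + 0 + 1 + 0 = 5 ≡ 1 (mod 2).
s = (0, 1, 0, 1)^T — this equals column 5 of H (binary 0101), so error is at position 5.
Correct: flip bit 5 of r = 100111101000100 to get c = 100101101000100.


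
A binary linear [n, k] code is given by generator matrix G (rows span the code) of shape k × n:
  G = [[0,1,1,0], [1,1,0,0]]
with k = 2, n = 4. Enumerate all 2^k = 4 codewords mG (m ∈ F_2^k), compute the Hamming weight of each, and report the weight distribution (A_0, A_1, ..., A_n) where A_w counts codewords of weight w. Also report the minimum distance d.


Weight distribution: A_0 = 1, A_2 = 3. Minimum distance d = 2.

Enumerate all 2^2 = 4 messages m ∈ F_2^2.
For each, compute codeword c = mG in F_2^4, then tally its weight.
  m = 00 → c = 0000, weight = 0.
  m = 10 → c = 0110, weight = 2.
  m = 01 → c = 1100, weight = 2.
  m = 11 → c = 1010, weight = 2.
Tally weights:
  weight 0: 1 codewords.
  weight 2: 3 codewords.
Minimum distance d = smallest w > 0 with A_w > 0 = 2.
Sanity: Σ A_w = 4 = 2^2 = 4 ✓.


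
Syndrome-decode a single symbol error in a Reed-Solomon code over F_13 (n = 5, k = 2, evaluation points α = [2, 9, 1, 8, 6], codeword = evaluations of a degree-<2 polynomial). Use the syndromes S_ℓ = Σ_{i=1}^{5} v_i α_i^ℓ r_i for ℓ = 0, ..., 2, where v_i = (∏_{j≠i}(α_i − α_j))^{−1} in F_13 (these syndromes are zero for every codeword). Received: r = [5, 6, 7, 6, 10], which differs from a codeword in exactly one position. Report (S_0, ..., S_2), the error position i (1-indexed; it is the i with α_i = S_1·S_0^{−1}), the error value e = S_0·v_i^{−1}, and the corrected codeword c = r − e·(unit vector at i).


S = (11, 8, 7), error at position 2, error magnitude e = 2, c = [5, 4, 7, 6, 10].

Step 1: column multipliers v_i = (∏_{j≠i}(α_i − α_j))^{−1} mod 13.
  i = 1 (α = 2): (2−9)(2−1)(2−8)(2−6) = (−7)·1·(−6)·(−4) = −168 ≡ 1, so v_1 = 1^{−1} = 1 (mod 13).
  i = 2 (α = 9): (9−2)(9−1)(9−8)(9−6) = 7·8·1·3 = 168 ≡ 12, so v_2 = 12^{−1} = 12 (mod 13).
  i = 3 (α = 1): (1−2)(1−9)(1−8)(1−6) = (−1)·(−8)·(−7)·(−5) = 280 ≡ 7, so v_3 = 7^{−1} = 2 (mod 13).
  i = 4 (α = 8): (8−2)(8−9)(8−1)(8−6) = 6·(−1)·7·2 = −84 ≡ 7, so v_4 = 7^{−1} = 2 (mod 13).
  i = 5 (α = 6): (6−2)(6−9)(6−1)(6−8) = 4·(−3)·5·(−2) = 120 ≡ 3, so v_5 = 3^{−1} = 9 (mod 13).
  v = [1, 12, 2, 2, 9].
Step 2: syndromes of r = [5, 6, 7, 6, 10] (all sums mod 13).
  S_0 = Σ v_i r_i = 1·5 + 12·6 + 2·7 + 2·6 + 9·10 = 193 ≡ 11.
  S_1 = Σ v_i α_i r_i = 1·2·5 + 12·9·6 + 2·1·7 + 2·8·6 + 9·6·10 = 1308 ≡ 8.
  α_i^2 mod 13 = [4, 3, 1, 12, 10].
  S_2 = Σ v_i α_i^2 r_i = 1·4·5 + 12·3·6 + 2·1·7 + 2·12·6 + 9·10·10 = 1294 ≡ 7.
  S = (11, 8, 7) ≠ 0, so r is not a codeword (an error is present).
Step 3: locate the error. For a single error e at position i, S_ℓ = v_i·e·α_i^ℓ, so α_err = S_1/S_0.
  S_0^{−1} = 11^{−1} = 6 (mod 13), so α_err = 8·6 = 48 ≡ 9 = α_2. Error position i = 2.
  Consistency check: S_2/S_1 = 7·5 = 35 ≡ 9 = α_err ✓ (single-error assumption holds).
Step 4: error magnitude e = S_0/v_2 = S_0·∏_{j≠2}(α_2 − α_j) = 11·12 = 132 ≡ 2 (mod 13).
Step 5: correct position 2: c_2 = r_2 − e = 6 − 2 ≡ 4 (mod 13). Hence c = [5, 4, 7, 6, 10].
  Check: interpolating c through the α_i gives m(x) = 9 + 11·x (degree < 2) with m(α_i) = c_i for every i, so c is indeed a codeword.


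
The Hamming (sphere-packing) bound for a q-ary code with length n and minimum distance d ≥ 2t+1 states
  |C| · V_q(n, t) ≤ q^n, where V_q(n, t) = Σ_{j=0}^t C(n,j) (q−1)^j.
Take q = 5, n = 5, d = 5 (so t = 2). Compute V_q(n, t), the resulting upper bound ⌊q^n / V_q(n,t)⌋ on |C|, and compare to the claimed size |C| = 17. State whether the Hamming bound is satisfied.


V_q(n, t) = 181, q^n = 3125, Hamming bound = 17, |C| = 17 ≤ bound (satisfied).

Step 1: Compute V_q(n, t) = Σ_{j=0}^2 C(n, j) (q−1)^j.
  j = 0: C(5,0)·(4)^0 = 1·1 = 1.
  j = 1: C(5,1)·(4)^1 = 5·4 = 20.
  j = 2: C(5,2)·(4)^2 = 10·16 = 160.
  V_q(n, t) = 1 + 20 + 160 = 181.
Step 2: q^n = 5^5 = 3125.
Step 3: Hamming bound ⌊q^n / V_q(n,t)⌋ = ⌊3125/181⌋ = 17.
Step 4: Compare |C| = 17 to 17: satisfied.
The claimed |C| lies at the Hamming bound (tight).


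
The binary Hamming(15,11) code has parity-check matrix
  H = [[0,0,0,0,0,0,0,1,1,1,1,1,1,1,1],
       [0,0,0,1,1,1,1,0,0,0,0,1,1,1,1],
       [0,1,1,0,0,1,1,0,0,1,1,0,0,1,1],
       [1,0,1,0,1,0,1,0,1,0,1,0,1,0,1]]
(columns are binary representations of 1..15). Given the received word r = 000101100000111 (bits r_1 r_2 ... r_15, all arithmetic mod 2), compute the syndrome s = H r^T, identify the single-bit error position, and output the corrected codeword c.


s = (1, 0, 0, 1)^T, error position = 9, corrected codeword c = 000101101000111

Compute s = H r^T mod 2 one row at a time:
  s_1 = 0 + 0 + 0 + 0 + 0 + 1 + 1 + 1 = 3 ≡ 1 (mod 2).
  s_2 = 1 + 0 + 1 + 1 + 0 + 1 + 1 + 1 = 6 ≡ 0 (mod 2).
  s_3 = 0 + 0 + 1 + 1 + 0 + 0 + 1 + 1 = 4 ≡ 0 (mod 2).
  s_4 = 0 + 0 + 0 + 1 + 0 + 0 + 1 + 1 = 3 ≡ 1 (mod 2).
s = (1, 0, 0, 1)^T — this equals column 9 of H (binary 1001), so error is at position 9.
Correct: flip bit 9 of r = 000101100000111 to get c = 000101101000111.


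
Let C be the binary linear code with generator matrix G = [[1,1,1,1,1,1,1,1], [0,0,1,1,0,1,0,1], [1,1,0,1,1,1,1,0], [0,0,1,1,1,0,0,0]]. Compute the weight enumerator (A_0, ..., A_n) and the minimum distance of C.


Weight distribution: A_0 = 1, A_2 = 2, A_3 = 4, A_4 = 2, A_5 = 4, A_6 = 2, A_8 = 1. Minimum distance d = 2.

Enumerate all 2^4 = 16 messages m ∈ F_2^4.
For each, compute codeword c = mG in F_2^8, then tally its weight.
  m = 0000 → c = 00000000, weight = 0.
  m = 1000 → c = 11111111, weight = 8.
  m = 0100 → c = 00110101, weight = 4.
  m = 1100 → c = 11001010, weight = 4.
  m = 0010 → c = 11011110, weight = 6.
  m = 1010 → c = 00100001, weight = 2.
  m = 0110 → c = 11101011, weight = 6.
  m = 1110 → c = 00010100, weight = 2.
  m = 0001 → c = 00111000, weight = 3.
  m = 1001 → c = 11000111, weight = 5.
  m = 0101 → c = 00001101, weight = 3.
  m = 1101 → c = 11110010, weight = 5.
  m = 0011 → c = 11100110, weight = 5.
  m = 1011 → c = 00011001, weight = 3.
  m = 0111 → c = 11010011, weight = 5.
  m = 1111 → c = 00101100, weight = 3.
Tally weights:
  weight 0: 1 codewords.
  weight 2: 2 codewords.
  weight 3: 4 codewords.
  weight 4: 2 codewords.
  weight 5: 4 codewords.
  weight 6: 2 codewords.
  weight 8: 1 codewords.
Minimum distance d = smallest w > 0 with A_w > 0 = 2.
Sanity: Σ A_w = 16 = 2^4 = 16 ✓.


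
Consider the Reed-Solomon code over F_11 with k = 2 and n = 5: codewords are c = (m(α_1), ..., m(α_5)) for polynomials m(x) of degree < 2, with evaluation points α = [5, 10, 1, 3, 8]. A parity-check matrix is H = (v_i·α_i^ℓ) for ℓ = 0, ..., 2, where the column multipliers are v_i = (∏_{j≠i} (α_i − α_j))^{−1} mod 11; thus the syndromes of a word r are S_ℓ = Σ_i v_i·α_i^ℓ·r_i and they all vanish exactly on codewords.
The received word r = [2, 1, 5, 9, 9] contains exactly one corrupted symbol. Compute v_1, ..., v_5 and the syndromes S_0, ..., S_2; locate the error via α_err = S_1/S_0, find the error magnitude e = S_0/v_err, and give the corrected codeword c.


S = (10, 3, 2), error at position 5, error magnitude e = 1, c = [2, 1, 5, 9, 8].

Step 1: column multipliers v_i = (∏_{j≠i}(α_i − α_j))^{−1} mod 11.
  i = 1 (α = 5): (5−10)(5−1)(5−3)(5−8) = (−5)·4·2·(−3) = 120 ≡ 10, so v_1 = 10^{−1} = 10 (mod 11).
  i = 2 (α = 10): (10−5)(10−1)(10−3)(10−8) = 5·9·7·2 = 630 ≡ 3, so v_2 = 3^{−1} = 4 (mod 11).
  i = 3 (α = 1): (1−5)(1−10)(1−3)(1−8) = (−4)·(−9)·(−2)·(−7) = 504 ≡ 9, so v_3 = 9^{−1} = 5 (mod 11).
  i = 4 (α = 3): (3−5)(3−10)(3−1)(3−8) = (−2)·(−7)·2·(−5) = −140 ≡ 3, so v_4 = 3^{−1} = 4 (mod 11).
  i = 5 (α = 8): (8−5)(8−10)(8−1)(8−3) = 3·(−2)·7·5 = −210 ≡ 10, so v_5 = 10^{−1} = 10 (mod 11).
  v = [10, 4, 5, 4, 10].
Step 2: syndromes of r = [2, 1, 5, 9, 9] (all sums mod 11).
  S_0 = Σ v_i r_i = 10·2 + 4·1 + 5·5 + 4·9 + 10·9 = 175 ≡ 10.
  S_1 = Σ v_i α_i r_i = 10·5·2 + 4·10·1 + 5·1·5 + 4·3·9 + 10·8·9 = 993 ≡ 3.
  α_i^2 mod 11 = [3, 1, 1, 9, 9].
  S_2 = Σ v_i α_i^2 r_i = 10·3·2 + 4·1·1 + 5·1·5 + 4·9·9 + 10·9·9 = 1223 ≡ 2.
  S = (10, 3, 2) ≠ 0, so r is not a codeword (an error is present).
Step 3: locate the error. For a single error e at position i, S_ℓ = v_i·e·α_i^ℓ, so α_err = S_1/S_0.
  S_0^{−1} = 10^{−1} = 10 (mod 11), so α_err = 3·10 = 30 ≡ 8 = α_5. Error position i = 5.
  Consistency check: S_2/S_1 = 2·4 = 8 ≡ 8 = α_err ✓ (single-error assumption holds).
Step 4: error magnitude e = S_0/v_5 = S_0·∏_{j≠5}(α_5 − α_j) = 10·10 = 100 ≡ 1 (mod 11).
Step 5: correct position 5: c_5 = r_5 − e = 9 − 1 ≡ 8 (mod 11). Hence c = [2, 1, 5, 9, 8].
  Check: interpolating c through the α_i gives m(x) = 3 + 2·x (degree < 2) with m(α_i) = c_i for every i, so c is indeed a codeword.


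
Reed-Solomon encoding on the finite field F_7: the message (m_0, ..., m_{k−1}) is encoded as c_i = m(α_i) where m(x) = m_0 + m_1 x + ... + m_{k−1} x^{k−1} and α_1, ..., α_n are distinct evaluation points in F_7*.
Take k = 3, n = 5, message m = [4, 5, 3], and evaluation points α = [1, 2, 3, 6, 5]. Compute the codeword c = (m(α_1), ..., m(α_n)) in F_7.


c = [5, 5, 4, 2, 6]

Message polynomial: m(x) = 4 + 5·x + 3·x^2 (mod 7).
For each evaluation point α_i, compute m(α_i) mod 7:
  α_1 = 1: Horner steps 3 → 1 → 5, so m(1) = 5.
  α_2 = 2: Horner steps 3 → 4 → 5, so m(2) = 5.
  α_3 = 3: Horner steps 3 → 0 → 4, so m(3) = 4.
  α_4 = 6: Horner steps 3 → 2 → 2, so m(6) = 2.
  α_5 = 5: Horner steps 3 → 6 → 6, so m(5) = 6.
Codeword c = [5, 5, 4, 2, 6] ∈ F_7^5.


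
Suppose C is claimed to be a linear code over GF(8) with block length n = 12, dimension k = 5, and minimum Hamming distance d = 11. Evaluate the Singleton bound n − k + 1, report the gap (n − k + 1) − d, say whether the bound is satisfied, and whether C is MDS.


Singleton RHS = n − k + 1 = 8, slack = -3, bound violated (no such code; not MDS).

Singleton bound: d ≤ n − k + 1.
Here n = 12, k = 5, so n − k + 1 = 8.
Given d = 11, check d ≤ 8: NO.
Slack = (n − k + 1) − d = -3.
The slack is negative: d = 11 exceeds n − k + 1 = 8 by 3, so the Singleton bound is violated and no linear [12, 5, 11]_8 code can exist. In particular it is not MDS (MDS requires d = n − k + 1 exactly).
Description: the claimed parameters are [12, 5, 11]_8; such a code would be impossible (violates the Singleton bound).


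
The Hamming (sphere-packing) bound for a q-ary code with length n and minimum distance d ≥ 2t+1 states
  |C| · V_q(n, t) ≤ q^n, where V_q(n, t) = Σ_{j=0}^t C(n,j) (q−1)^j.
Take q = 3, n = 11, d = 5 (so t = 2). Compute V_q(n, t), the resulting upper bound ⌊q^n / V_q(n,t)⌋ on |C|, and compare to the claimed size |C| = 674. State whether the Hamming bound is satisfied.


V_q(n, t) = 243, q^n = 177147, Hamming bound = 729, |C| = 674 ≤ bound (satisfied).

Step 1: Compute V_q(n, t) = Σ_{j=0}^2 C(n, j) (q−1)^j.
  j = 0: C(11,0)·(2)^0 = 1·1 = 1.
  j = 1: C(11,1)·(2)^1 = 11·2 = 22.
  j = 2: C(11,2)·(2)^2 = 55·4 = 220.
  V_q(n, t) = 1 + 22 + 220 = 243.
Step 2: q^n = 3^11 = 177147.
Step 3: Hamming bound ⌊q^n / V_q(n,t)⌋ = ⌊177147/243⌋ = 729.
Step 4: Compare |C| = 674 to 729: satisfied.
The claimed |C| lies below the Hamming bound.


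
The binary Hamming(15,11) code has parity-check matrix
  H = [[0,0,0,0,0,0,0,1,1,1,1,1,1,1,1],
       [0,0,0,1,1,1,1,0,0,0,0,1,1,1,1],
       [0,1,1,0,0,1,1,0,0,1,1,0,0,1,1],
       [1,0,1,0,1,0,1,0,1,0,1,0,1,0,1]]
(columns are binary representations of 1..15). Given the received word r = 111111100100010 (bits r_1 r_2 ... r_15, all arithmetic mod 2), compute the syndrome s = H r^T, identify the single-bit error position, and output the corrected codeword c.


s = (0, 1, 0, 0)^T, error position = 4, corrected codeword c = 111011100100010

Compute s = H r^T mod 2 one row at a time:
  s_1 = 0 + 0 + 1 + 0 + 0 + 0 + 1 + 0 = 2 ≡ 0 (mod 2).
  s_2 = 1 + 1 + 1 + 1 + 0 + 0 + 1 + 0 = 5 ≡ 1 (mod 2).
  s_3 = 1 + 1 + 1 + 1 + 1 + 0 + 1 + 0 = 6 ≡ 0 (mod 2).
  s_4 = 1 + 1 + 1 + 1 + 0 + 0 + 0 + 0 = 4 ≡ 0 (mod 2).
s = (0, 1, 0, 0)^T — this equals column 4 of H (binary 0100), so error is at position 4.
Correct: flip bit 4 of r = 111111100100010 to get c = 111011100100010.
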